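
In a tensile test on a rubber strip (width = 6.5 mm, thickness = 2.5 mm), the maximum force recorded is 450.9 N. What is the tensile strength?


Area = width * thickness = 6.5 * 2.5 = 16.25 mm^2
TS = force / area = 450.9 / 16.25 = 27.75 MPa

27.75 MPa


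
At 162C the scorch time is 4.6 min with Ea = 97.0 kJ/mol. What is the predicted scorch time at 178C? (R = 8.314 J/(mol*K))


Convert temperatures: T1 = 162 + 273.15 = 435.15 K, T2 = 178 + 273.15 = 451.15 K
ts2_new = 4.6 * exp(97000 / 8.314 * (1/451.15 - 1/435.15))
1/T2 - 1/T1 = -8.1500e-05
ts2_new = 1.78 min

1.78 min


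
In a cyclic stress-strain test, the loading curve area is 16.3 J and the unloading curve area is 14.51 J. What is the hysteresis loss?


Hysteresis loss = loading - unloading
= 16.3 - 14.51
= 1.79 J

1.79 J


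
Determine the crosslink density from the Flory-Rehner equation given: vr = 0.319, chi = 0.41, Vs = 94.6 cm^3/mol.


ln(1 - vr) = ln(1 - 0.319) = -0.3842
Numerator = -((-0.3842) + 0.319 + 0.41 * 0.319^2) = 0.0235
Denominator = 94.6 * (0.319^(1/3) - 0.319/2) = 49.5493
nu = 0.0235 / 49.5493 = 4.7369e-04 mol/cm^3

4.7369e-04 mol/cm^3


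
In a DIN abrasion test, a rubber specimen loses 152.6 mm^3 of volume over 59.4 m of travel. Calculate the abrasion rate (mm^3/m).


Rate = volume_loss / distance
= 152.6 / 59.4
= 2.569 mm^3/m

2.569 mm^3/m


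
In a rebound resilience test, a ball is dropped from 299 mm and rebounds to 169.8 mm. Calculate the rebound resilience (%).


Resilience = h_rebound / h_drop * 100
= 169.8 / 299 * 100
= 56.8%

56.8%


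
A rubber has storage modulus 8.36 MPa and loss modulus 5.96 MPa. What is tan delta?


tan delta = E'' / E'
= 5.96 / 8.36
= 0.7129

tan delta = 0.7129


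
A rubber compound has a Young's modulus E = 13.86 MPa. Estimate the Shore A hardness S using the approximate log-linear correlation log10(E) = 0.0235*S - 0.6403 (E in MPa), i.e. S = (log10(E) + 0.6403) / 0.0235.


log10(E) = 0.0235*S - 0.6403  =>  S = (log10(E) + 0.6403) / 0.0235
log10(13.86) = 1.141763
S = (1.141763 + 0.6403) / 0.0235 = 1.782063 / 0.0235
S = 75.8

Shore A = 75.8


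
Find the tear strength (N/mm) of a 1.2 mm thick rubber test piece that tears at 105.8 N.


Tear strength = force / thickness
= 105.8 / 1.2
= 88.17 N/mm

88.17 N/mm


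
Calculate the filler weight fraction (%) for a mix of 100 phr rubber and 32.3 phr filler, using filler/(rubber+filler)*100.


Filler % = filler / (rubber + filler) * 100
= 32.3 / (100 + 32.3) * 100
= 32.3 / 132.3 * 100
= 24.41%

24.41%


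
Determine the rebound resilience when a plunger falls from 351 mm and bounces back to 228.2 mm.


Resilience = h_rebound / h_drop * 100
= 228.2 / 351 * 100
= 65.0%

65.0%


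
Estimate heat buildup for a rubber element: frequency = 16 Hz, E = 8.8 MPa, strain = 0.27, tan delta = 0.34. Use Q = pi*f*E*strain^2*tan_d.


Q = pi * f * E * strain^2 * tan_d
= pi * 16 * 8.8 * 0.27^2 * 0.34
= pi * 16 * 8.8 * 0.0729 * 0.34
= 10.9637

Q = 10.9637


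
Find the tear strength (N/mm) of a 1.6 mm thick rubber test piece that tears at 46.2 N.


Tear strength = force / thickness
= 46.2 / 1.6
= 28.88 N/mm

28.88 N/mm


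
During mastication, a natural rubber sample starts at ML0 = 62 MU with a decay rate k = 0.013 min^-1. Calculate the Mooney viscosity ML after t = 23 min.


ML = ML0 * exp(-k * t)
ML = 62 * exp(-0.013 * 23)
ML = 62 * 0.7416
ML = 45.98 MU

45.98 MU


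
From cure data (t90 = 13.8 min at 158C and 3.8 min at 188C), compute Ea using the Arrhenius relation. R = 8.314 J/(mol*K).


T1 = 431.15 K, T2 = 461.15 K
1/T1 - 1/T2 = 1.5089e-04
ln(t1/t2) = ln(13.8/3.8) = 1.2897
Ea = 8.314 * 1.2897 / 1.5089e-04 = 71061.9520 J/mol
Ea = 71.06 kJ/mol

71.06 kJ/mol


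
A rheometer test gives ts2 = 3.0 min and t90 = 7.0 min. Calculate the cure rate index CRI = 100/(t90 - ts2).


CRI = 100 / (t90 - ts2)
= 100 / (7.0 - 3.0)
= 100 / 4.0
= 25.0 min^-1

25.0 min^-1


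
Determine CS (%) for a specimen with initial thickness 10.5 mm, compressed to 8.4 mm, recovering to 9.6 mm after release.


CS = (t0 - recovered) / (t0 - ts) * 100
= (10.5 - 9.6) / (10.5 - 8.4) * 100
= 0.9 / 2.1 * 100
= 42.9%

42.9%


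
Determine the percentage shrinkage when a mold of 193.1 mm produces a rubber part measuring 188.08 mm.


Shrinkage = (mold - part) / mold * 100
= (193.1 - 188.08) / 193.1 * 100
= 5.02 / 193.1 * 100
= 2.6%

2.6%


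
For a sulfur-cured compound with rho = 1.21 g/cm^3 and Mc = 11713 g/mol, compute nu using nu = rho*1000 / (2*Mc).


nu = rho * 1000 / (2 * Mc)
nu = 1.21 * 1000 / (2 * 11713)
nu = 1210.0 / 23426
nu = 0.0517 mol/L

0.0517 mol/L


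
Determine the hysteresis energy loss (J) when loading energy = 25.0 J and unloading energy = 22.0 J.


Hysteresis loss = loading - unloading
= 25.0 - 22.0
= 3.0 J

3.0 J


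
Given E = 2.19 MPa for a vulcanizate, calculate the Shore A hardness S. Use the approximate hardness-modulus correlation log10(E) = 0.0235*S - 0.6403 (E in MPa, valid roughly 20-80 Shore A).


log10(E) = 0.0235*S - 0.6403  =>  S = (log10(E) + 0.6403) / 0.0235
log10(2.19) = 0.340444
S = (0.340444 + 0.6403) / 0.0235 = 0.980744 / 0.0235
S = 41.7

Shore A = 41.7


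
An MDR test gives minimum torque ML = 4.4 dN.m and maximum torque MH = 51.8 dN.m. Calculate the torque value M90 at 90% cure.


M90 = ML + 0.9 * (MH - ML)
M90 = 4.4 + 0.9 * (51.8 - 4.4)
M90 = 4.4 + 0.9 * 47.4
M90 = 47.06 dN.m

47.06 dN.m


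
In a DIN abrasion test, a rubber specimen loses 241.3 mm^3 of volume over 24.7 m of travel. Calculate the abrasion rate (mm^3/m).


Rate = volume_loss / distance
= 241.3 / 24.7
= 9.769 mm^3/m

9.769 mm^3/m


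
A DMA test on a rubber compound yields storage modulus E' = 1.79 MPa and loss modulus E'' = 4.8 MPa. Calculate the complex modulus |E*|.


|E*| = sqrt(E'^2 + E''^2)
= sqrt(1.79^2 + 4.8^2)
= sqrt(3.2041 + 23.0400)
= 5.123 MPa

5.123 MPa


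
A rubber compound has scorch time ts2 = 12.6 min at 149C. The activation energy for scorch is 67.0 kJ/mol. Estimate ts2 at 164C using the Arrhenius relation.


Convert temperatures: T1 = 149 + 273.15 = 422.15 K, T2 = 164 + 273.15 = 437.15 K
ts2_new = 12.6 * exp(67000 / 8.314 * (1/437.15 - 1/422.15))
1/T2 - 1/T1 = -8.1282e-05
ts2_new = 6.54 min

6.54 min


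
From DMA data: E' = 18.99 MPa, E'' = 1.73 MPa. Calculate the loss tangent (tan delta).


tan delta = E'' / E'
= 1.73 / 18.99
= 0.0911

tan delta = 0.0911


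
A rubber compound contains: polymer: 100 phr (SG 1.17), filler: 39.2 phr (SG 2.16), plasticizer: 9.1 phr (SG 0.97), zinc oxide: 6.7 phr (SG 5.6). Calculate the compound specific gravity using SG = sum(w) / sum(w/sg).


Sum of weights = 155.0
Volume contributions:
  polymer: 100/1.17 = 85.4701
  filler: 39.2/2.16 = 18.1481
  plasticizer: 9.1/0.97 = 9.3814
  zinc oxide: 6.7/5.6 = 1.1964
Sum of volumes = 114.1961
SG = 155.0 / 114.1961 = 1.357

SG = 1.357


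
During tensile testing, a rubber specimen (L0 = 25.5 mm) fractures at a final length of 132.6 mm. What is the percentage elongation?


Elongation = (Lf - L0) / L0 * 100
= (132.6 - 25.5) / 25.5 * 100
= 107.1 / 25.5 * 100
= 420.0%

420.0%


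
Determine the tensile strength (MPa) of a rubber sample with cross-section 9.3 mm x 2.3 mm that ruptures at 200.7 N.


Area = width * thickness = 9.3 * 2.3 = 21.39 mm^2
TS = force / area = 200.7 / 21.39 = 9.38 MPa

9.38 MPa


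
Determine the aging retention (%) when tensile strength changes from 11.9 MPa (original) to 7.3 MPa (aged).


Retention = aged / original * 100
= 7.3 / 11.9 * 100
= 61.3%

61.3%


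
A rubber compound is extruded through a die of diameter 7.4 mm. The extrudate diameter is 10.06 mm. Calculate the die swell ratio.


Die swell ratio = D_extrudate / D_die
= 10.06 / 7.4
= 1.359

Die swell = 1.359


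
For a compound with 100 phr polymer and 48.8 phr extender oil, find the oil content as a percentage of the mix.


Oil % = oil / (100 + oil) * 100
= 48.8 / (100 + 48.8) * 100
= 48.8 / 148.8 * 100
= 32.8%

32.8%


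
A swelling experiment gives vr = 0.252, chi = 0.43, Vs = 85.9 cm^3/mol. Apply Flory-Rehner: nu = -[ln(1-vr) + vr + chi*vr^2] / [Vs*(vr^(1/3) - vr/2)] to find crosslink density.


ln(1 - vr) = ln(1 - 0.252) = -0.2904
Numerator = -((-0.2904) + 0.252 + 0.43 * 0.252^2) = 0.0110
Denominator = 85.9 * (0.252^(1/3) - 0.252/2) = 43.4341
nu = 0.0110 / 43.4341 = 2.5431e-04 mol/cm^3

2.5431e-04 mol/cm^3


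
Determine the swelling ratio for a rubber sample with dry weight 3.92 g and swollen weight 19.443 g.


Q = W_swollen / W_dry
Q = 19.443 / 3.92
Q = 4.96

Q = 4.96


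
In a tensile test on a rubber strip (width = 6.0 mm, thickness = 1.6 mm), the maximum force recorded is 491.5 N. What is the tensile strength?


Area = width * thickness = 6.0 * 1.6 = 9.6 mm^2
TS = force / area = 491.5 / 9.6 = 51.2 MPa

51.2 MPa


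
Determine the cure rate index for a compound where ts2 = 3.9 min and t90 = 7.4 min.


CRI = 100 / (t90 - ts2)
= 100 / (7.4 - 3.9)
= 100 / 3.5
= 28.57 min^-1

28.57 min^-1


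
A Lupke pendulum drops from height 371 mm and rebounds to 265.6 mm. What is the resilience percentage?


Resilience = h_rebound / h_drop * 100
= 265.6 / 371 * 100
= 71.6%

71.6%


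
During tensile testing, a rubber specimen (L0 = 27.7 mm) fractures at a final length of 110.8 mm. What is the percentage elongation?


Elongation = (Lf - L0) / L0 * 100
= (110.8 - 27.7) / 27.7 * 100
= 83.1 / 27.7 * 100
= 300.0%

300.0%


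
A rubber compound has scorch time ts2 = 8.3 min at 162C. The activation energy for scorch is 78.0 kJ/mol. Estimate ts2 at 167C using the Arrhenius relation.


Convert temperatures: T1 = 162 + 273.15 = 435.15 K, T2 = 167 + 273.15 = 440.15 K
ts2_new = 8.3 * exp(78000 / 8.314 * (1/440.15 - 1/435.15))
1/T2 - 1/T1 = -2.6105e-05
ts2_new = 6.5 min

6.5 min


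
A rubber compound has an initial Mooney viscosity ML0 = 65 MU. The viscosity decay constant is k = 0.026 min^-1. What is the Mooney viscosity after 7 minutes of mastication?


ML = ML0 * exp(-k * t)
ML = 65 * exp(-0.026 * 7)
ML = 65 * 0.8336
ML = 54.18 MU

54.18 MU


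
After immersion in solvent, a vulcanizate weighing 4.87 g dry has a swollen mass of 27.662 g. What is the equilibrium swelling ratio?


Q = W_swollen / W_dry
Q = 27.662 / 4.87
Q = 5.68

Q = 5.68


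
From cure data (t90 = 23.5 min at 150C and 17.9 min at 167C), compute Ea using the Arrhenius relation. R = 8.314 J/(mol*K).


T1 = 423.15 K, T2 = 440.15 K
1/T1 - 1/T2 = 9.1275e-05
ln(t1/t2) = ln(23.5/17.9) = 0.2722
Ea = 8.314 * 0.2722 / 9.1275e-05 = 24793.8406 J/mol
Ea = 24.79 kJ/mol

24.79 kJ/mol


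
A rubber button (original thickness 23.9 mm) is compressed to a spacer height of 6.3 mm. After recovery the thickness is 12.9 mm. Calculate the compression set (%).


CS = (t0 - recovered) / (t0 - ts) * 100
= (23.9 - 12.9) / (23.9 - 6.3) * 100
= 11.0 / 17.6 * 100
= 62.5%

62.5%


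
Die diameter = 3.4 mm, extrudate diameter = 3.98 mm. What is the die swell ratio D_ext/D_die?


Die swell ratio = D_extrudate / D_die
= 3.98 / 3.4
= 1.171

Die swell = 1.171


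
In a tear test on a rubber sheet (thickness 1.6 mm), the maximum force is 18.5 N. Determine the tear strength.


Tear strength = force / thickness
= 18.5 / 1.6
= 11.56 N/mm

11.56 N/mm


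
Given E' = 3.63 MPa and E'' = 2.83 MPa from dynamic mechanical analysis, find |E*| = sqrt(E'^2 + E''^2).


|E*| = sqrt(E'^2 + E''^2)
= sqrt(3.63^2 + 2.83^2)
= sqrt(13.1769 + 8.0089)
= 4.603 MPa

4.603 MPa


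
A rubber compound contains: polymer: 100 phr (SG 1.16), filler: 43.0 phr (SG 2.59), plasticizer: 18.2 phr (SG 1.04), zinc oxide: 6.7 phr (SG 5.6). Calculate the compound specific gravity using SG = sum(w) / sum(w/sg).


Sum of weights = 167.9
Volume contributions:
  polymer: 100/1.16 = 86.2069
  filler: 43.0/2.59 = 16.6023
  plasticizer: 18.2/1.04 = 17.5000
  zinc oxide: 6.7/5.6 = 1.1964
Sum of volumes = 121.5056
SG = 167.9 / 121.5056 = 1.382

SG = 1.382


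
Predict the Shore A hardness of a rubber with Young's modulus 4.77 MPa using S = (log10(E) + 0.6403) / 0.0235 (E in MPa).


log10(E) = 0.0235*S - 0.6403  =>  S = (log10(E) + 0.6403) / 0.0235
log10(4.77) = 0.678518
S = (0.678518 + 0.6403) / 0.0235 = 1.318818 / 0.0235
S = 56.1

Shore A = 56.1


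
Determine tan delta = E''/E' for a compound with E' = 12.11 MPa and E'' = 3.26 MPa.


tan delta = E'' / E'
= 3.26 / 12.11
= 0.2692

tan delta = 0.2692


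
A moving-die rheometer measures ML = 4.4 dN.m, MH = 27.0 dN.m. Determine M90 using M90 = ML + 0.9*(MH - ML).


M90 = ML + 0.9 * (MH - ML)
M90 = 4.4 + 0.9 * (27.0 - 4.4)
M90 = 4.4 + 0.9 * 22.6
M90 = 24.74 dN.m

24.74 dN.m


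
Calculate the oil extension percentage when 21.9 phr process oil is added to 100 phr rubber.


Oil % = oil / (100 + oil) * 100
= 21.9 / (100 + 21.9) * 100
= 21.9 / 121.9 * 100
= 17.97%

17.97%


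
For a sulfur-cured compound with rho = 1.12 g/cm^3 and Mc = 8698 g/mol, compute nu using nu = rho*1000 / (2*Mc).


nu = rho * 1000 / (2 * Mc)
nu = 1.12 * 1000 / (2 * 8698)
nu = 1120.0 / 17396
nu = 0.0644 mol/L

0.0644 mol/L


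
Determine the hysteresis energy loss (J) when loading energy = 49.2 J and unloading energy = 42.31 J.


Hysteresis loss = loading - unloading
= 49.2 - 42.31
= 6.89 J

6.89 J


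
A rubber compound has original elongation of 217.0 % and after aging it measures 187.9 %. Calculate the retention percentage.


Retention = aged / original * 100
= 187.9 / 217.0 * 100
= 86.6%

86.6%


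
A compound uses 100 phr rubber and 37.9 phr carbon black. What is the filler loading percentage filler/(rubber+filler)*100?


Filler % = filler / (rubber + filler) * 100
= 37.9 / (100 + 37.9) * 100
= 37.9 / 137.9 * 100
= 27.48%

27.48%


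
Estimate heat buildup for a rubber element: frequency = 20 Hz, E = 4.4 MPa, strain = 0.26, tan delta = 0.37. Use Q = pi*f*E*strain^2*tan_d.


Q = pi * f * E * strain^2 * tan_d
= pi * 20 * 4.4 * 0.26^2 * 0.37
= pi * 20 * 4.4 * 0.0676 * 0.37
= 6.9148

Q = 6.9148


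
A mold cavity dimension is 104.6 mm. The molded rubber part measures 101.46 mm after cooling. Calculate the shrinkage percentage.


Shrinkage = (mold - part) / mold * 100
= (104.6 - 101.46) / 104.6 * 100
= 3.14 / 104.6 * 100
= 3.0%

3.0%


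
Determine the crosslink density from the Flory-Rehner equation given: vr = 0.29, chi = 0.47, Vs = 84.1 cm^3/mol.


ln(1 - vr) = ln(1 - 0.29) = -0.3425
Numerator = -((-0.3425) + 0.29 + 0.47 * 0.29^2) = 0.0130
Denominator = 84.1 * (0.29^(1/3) - 0.29/2) = 43.4722
nu = 0.0130 / 43.4722 = 2.9820e-04 mol/cm^3

2.9820e-04 mol/cm^3


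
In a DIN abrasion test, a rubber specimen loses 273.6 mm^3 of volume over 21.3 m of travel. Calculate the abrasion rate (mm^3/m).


Rate = volume_loss / distance
= 273.6 / 21.3
= 12.845 mm^3/m

12.845 mm^3/m


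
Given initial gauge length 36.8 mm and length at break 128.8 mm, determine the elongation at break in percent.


Elongation = (Lf - L0) / L0 * 100
= (128.8 - 36.8) / 36.8 * 100
= 92.0 / 36.8 * 100
= 250.0%

250.0%


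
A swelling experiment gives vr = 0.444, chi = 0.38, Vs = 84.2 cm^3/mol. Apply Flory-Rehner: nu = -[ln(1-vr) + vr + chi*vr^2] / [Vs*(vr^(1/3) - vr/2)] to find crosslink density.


ln(1 - vr) = ln(1 - 0.444) = -0.5870
Numerator = -((-0.5870) + 0.444 + 0.38 * 0.444^2) = 0.0681
Denominator = 84.2 * (0.444^(1/3) - 0.444/2) = 45.5428
nu = 0.0681 / 45.5428 = 0.0015 mol/cm^3

0.0015 mol/cm^3


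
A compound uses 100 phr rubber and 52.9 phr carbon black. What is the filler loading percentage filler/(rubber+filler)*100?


Filler % = filler / (rubber + filler) * 100
= 52.9 / (100 + 52.9) * 100
= 52.9 / 152.9 * 100
= 34.6%

34.6%


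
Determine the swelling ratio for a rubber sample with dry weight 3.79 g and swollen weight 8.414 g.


Q = W_swollen / W_dry
Q = 8.414 / 3.79
Q = 2.22

Q = 2.22


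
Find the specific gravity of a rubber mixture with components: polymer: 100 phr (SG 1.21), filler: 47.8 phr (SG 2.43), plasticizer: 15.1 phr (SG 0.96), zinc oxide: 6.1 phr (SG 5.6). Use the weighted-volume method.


Sum of weights = 169.0
Volume contributions:
  polymer: 100/1.21 = 82.6446
  filler: 47.8/2.43 = 19.6708
  plasticizer: 15.1/0.96 = 15.7292
  zinc oxide: 6.1/5.6 = 1.0893
Sum of volumes = 119.1339
SG = 169.0 / 119.1339 = 1.419

SG = 1.419


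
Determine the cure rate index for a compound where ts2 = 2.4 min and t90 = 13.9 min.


CRI = 100 / (t90 - ts2)
= 100 / (13.9 - 2.4)
= 100 / 11.5
= 8.7 min^-1

8.7 min^-1


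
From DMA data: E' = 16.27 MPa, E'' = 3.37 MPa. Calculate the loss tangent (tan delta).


tan delta = E'' / E'
= 3.37 / 16.27
= 0.2071

tan delta = 0.2071


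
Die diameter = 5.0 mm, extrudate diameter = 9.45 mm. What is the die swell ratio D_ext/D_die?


Die swell ratio = D_extrudate / D_die
= 9.45 / 5.0
= 1.89

Die swell = 1.89


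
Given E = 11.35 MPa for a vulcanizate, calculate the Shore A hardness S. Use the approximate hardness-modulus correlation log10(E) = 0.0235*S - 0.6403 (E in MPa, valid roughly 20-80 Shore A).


log10(E) = 0.0235*S - 0.6403  =>  S = (log10(E) + 0.6403) / 0.0235
log10(11.35) = 1.054996
S = (1.054996 + 0.6403) / 0.0235 = 1.695296 / 0.0235
S = 72.1

Shore A = 72.1


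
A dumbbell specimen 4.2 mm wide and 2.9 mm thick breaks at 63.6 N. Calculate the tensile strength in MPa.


Area = width * thickness = 4.2 * 2.9 = 12.18 mm^2
TS = force / area = 63.6 / 12.18 = 5.22 MPa

5.22 MPa


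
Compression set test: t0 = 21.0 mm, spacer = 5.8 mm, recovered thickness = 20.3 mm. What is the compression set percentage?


CS = (t0 - recovered) / (t0 - ts) * 100
= (21.0 - 20.3) / (21.0 - 5.8) * 100
= 0.7 / 15.2 * 100
= 4.6%

4.6%


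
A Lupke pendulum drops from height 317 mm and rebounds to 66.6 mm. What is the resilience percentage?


Resilience = h_rebound / h_drop * 100
= 66.6 / 317 * 100
= 21.0%

21.0%


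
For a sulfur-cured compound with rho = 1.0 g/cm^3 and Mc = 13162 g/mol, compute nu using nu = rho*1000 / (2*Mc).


nu = rho * 1000 / (2 * Mc)
nu = 1.0 * 1000 / (2 * 13162)
nu = 1000.0 / 26324
nu = 0.0380 mol/L

0.0380 mol/L


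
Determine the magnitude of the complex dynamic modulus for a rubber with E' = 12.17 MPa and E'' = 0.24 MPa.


|E*| = sqrt(E'^2 + E''^2)
= sqrt(12.17^2 + 0.24^2)
= sqrt(148.1089 + 0.0576)
= 12.172 MPa

12.172 MPa


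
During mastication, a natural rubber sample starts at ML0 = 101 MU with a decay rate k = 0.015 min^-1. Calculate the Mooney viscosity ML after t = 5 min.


ML = ML0 * exp(-k * t)
ML = 101 * exp(-0.015 * 5)
ML = 101 * 0.9277
ML = 93.7 MU

93.7 MU


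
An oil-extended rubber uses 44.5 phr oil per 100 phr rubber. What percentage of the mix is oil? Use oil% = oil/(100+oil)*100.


Oil % = oil / (100 + oil) * 100
= 44.5 / (100 + 44.5) * 100
= 44.5 / 144.5 * 100
= 30.8%

30.8%


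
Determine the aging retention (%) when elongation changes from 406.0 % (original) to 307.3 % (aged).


Retention = aged / original * 100
= 307.3 / 406.0 * 100
= 75.7%

75.7%


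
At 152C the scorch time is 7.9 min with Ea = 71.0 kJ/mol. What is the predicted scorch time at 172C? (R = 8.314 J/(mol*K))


Convert temperatures: T1 = 152 + 273.15 = 425.15 K, T2 = 172 + 273.15 = 445.15 K
ts2_new = 7.9 * exp(71000 / 8.314 * (1/445.15 - 1/425.15))
1/T2 - 1/T1 = -1.0568e-04
ts2_new = 3.2 min

3.2 min


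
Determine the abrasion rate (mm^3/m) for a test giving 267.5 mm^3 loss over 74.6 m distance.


Rate = volume_loss / distance
= 267.5 / 74.6
= 3.586 mm^3/m

3.586 mm^3/m


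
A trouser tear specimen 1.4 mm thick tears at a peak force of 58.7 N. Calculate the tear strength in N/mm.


Tear strength = force / thickness
= 58.7 / 1.4
= 41.93 N/mm

41.93 N/mm


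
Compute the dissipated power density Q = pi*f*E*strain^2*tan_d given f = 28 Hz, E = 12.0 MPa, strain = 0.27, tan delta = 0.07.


Q = pi * f * E * strain^2 * tan_d
= pi * 28 * 12.0 * 0.27^2 * 0.07
= pi * 28 * 12.0 * 0.0729 * 0.07
= 5.3866

Q = 5.3866


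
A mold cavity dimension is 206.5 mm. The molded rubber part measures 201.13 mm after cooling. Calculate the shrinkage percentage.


Shrinkage = (mold - part) / mold * 100
= (206.5 - 201.13) / 206.5 * 100
= 5.37 / 206.5 * 100
= 2.6%

2.6%


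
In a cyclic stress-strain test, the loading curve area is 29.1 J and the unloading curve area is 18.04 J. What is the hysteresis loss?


Hysteresis loss = loading - unloading
= 29.1 - 18.04
= 11.06 J

11.06 J


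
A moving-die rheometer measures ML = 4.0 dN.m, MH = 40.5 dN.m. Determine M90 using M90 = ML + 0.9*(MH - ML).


M90 = ML + 0.9 * (MH - ML)
M90 = 4.0 + 0.9 * (40.5 - 4.0)
M90 = 4.0 + 0.9 * 36.5
M90 = 36.85 dN.m

36.85 dN.m


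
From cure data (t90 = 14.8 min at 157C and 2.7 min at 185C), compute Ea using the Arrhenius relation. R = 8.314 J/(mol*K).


T1 = 430.15 K, T2 = 458.15 K
1/T1 - 1/T2 = 1.4208e-04
ln(t1/t2) = ln(14.8/2.7) = 1.7014
Ea = 8.314 * 1.7014 / 1.4208e-04 = 99558.8240 J/mol
Ea = 99.56 kJ/mol

99.56 kJ/mol


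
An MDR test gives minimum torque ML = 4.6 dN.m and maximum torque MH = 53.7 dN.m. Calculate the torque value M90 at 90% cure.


M90 = ML + 0.9 * (MH - ML)
M90 = 4.6 + 0.9 * (53.7 - 4.6)
M90 = 4.6 + 0.9 * 49.1
M90 = 48.79 dN.m

48.79 dN.m


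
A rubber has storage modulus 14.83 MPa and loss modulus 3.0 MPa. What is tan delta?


tan delta = E'' / E'
= 3.0 / 14.83
= 0.2023

tan delta = 0.2023


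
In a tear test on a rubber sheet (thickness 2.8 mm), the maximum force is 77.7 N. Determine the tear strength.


Tear strength = force / thickness
= 77.7 / 2.8
= 27.75 N/mm

27.75 N/mm


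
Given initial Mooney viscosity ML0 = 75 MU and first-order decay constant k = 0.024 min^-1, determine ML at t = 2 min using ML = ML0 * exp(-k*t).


ML = ML0 * exp(-k * t)
ML = 75 * exp(-0.024 * 2)
ML = 75 * 0.9531
ML = 71.49 MU

71.49 MU


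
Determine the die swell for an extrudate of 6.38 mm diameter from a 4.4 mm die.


Die swell ratio = D_extrudate / D_die
= 6.38 / 4.4
= 1.45

Die swell = 1.45


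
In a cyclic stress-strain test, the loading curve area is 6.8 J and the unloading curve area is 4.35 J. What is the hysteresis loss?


Hysteresis loss = loading - unloading
= 6.8 - 4.35
= 2.45 J

2.45 J


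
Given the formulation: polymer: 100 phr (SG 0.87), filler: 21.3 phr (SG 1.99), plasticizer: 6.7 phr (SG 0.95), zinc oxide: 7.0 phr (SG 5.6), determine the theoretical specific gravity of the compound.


Sum of weights = 135.0
Volume contributions:
  polymer: 100/0.87 = 114.9425
  filler: 21.3/1.99 = 10.7035
  plasticizer: 6.7/0.95 = 7.0526
  zinc oxide: 7.0/5.6 = 1.2500
Sum of volumes = 133.9487
SG = 135.0 / 133.9487 = 1.008

SG = 1.008


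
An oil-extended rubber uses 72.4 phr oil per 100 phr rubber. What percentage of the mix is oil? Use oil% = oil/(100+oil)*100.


Oil % = oil / (100 + oil) * 100
= 72.4 / (100 + 72.4) * 100
= 72.4 / 172.4 * 100
= 42.0%

42.0%


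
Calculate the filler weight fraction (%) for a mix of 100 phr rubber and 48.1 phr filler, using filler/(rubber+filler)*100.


Filler % = filler / (rubber + filler) * 100
= 48.1 / (100 + 48.1) * 100
= 48.1 / 148.1 * 100
= 32.48%

32.48%


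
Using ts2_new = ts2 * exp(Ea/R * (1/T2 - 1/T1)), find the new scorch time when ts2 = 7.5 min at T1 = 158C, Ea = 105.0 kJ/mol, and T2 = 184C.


Convert temperatures: T1 = 158 + 273.15 = 431.15 K, T2 = 184 + 273.15 = 457.15 K
ts2_new = 7.5 * exp(105000 / 8.314 * (1/457.15 - 1/431.15))
1/T2 - 1/T1 = -1.3191e-04
ts2_new = 1.42 min

1.42 min


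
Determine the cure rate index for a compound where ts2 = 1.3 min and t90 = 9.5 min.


CRI = 100 / (t90 - ts2)
= 100 / (9.5 - 1.3)
= 100 / 8.2
= 12.2 min^-1

12.2 min^-1


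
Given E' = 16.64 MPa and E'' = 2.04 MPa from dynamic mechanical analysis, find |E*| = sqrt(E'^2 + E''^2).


|E*| = sqrt(E'^2 + E''^2)
= sqrt(16.64^2 + 2.04^2)
= sqrt(276.8896 + 4.1616)
= 16.765 MPa

16.765 MPa


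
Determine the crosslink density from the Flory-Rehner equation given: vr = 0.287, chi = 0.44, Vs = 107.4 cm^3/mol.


ln(1 - vr) = ln(1 - 0.287) = -0.3383
Numerator = -((-0.3383) + 0.287 + 0.44 * 0.287^2) = 0.0150
Denominator = 107.4 * (0.287^(1/3) - 0.287/2) = 55.4313
nu = 0.0150 / 55.4313 = 2.7117e-04 mol/cm^3

2.7117e-04 mol/cm^3


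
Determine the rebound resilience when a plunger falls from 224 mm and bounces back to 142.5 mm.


Resilience = h_rebound / h_drop * 100
= 142.5 / 224 * 100
= 63.6%

63.6%


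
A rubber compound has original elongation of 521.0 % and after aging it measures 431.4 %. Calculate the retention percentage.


Retention = aged / original * 100
= 431.4 / 521.0 * 100
= 82.8%

82.8%


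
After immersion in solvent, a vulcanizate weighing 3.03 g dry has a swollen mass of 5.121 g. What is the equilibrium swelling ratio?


Q = W_swollen / W_dry
Q = 5.121 / 3.03
Q = 1.69

Q = 1.69


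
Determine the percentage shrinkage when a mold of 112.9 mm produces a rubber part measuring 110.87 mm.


Shrinkage = (mold - part) / mold * 100
= (112.9 - 110.87) / 112.9 * 100
= 2.03 / 112.9 * 100
= 1.8%

1.8%


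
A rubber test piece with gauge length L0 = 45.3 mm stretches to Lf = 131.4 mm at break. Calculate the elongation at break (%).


Elongation = (Lf - L0) / L0 * 100
= (131.4 - 45.3) / 45.3 * 100
= 86.1 / 45.3 * 100
= 190.1%

190.1%


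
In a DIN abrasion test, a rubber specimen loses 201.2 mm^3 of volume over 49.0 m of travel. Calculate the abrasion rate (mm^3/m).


Rate = volume_loss / distance
= 201.2 / 49.0
= 4.106 mm^3/m

4.106 mm^3/m


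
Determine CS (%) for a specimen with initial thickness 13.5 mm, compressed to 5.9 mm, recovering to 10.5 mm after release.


CS = (t0 - recovered) / (t0 - ts) * 100
= (13.5 - 10.5) / (13.5 - 5.9) * 100
= 3.0 / 7.6 * 100
= 39.5%

39.5%


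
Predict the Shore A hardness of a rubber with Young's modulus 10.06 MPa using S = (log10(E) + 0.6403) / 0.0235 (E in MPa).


log10(E) = 0.0235*S - 0.6403  =>  S = (log10(E) + 0.6403) / 0.0235
log10(10.06) = 1.002598
S = (1.002598 + 0.6403) / 0.0235 = 1.642898 / 0.0235
S = 69.9

Shore A = 69.9


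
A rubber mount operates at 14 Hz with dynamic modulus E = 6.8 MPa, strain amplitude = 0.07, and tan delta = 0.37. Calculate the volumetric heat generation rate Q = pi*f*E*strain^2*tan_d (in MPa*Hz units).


Q = pi * f * E * strain^2 * tan_d
= pi * 14 * 6.8 * 0.07^2 * 0.37
= pi * 14 * 6.8 * 0.0049 * 0.37
= 0.5422

Q = 0.5422


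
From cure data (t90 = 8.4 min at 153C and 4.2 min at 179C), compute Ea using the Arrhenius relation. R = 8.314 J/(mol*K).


T1 = 426.15 K, T2 = 452.15 K
1/T1 - 1/T2 = 1.3494e-04
ln(t1/t2) = ln(8.4/4.2) = 0.6931
Ea = 8.314 * 0.6931 / 1.3494e-04 = 42707.7962 J/mol
Ea = 42.71 kJ/mol

42.71 kJ/mol


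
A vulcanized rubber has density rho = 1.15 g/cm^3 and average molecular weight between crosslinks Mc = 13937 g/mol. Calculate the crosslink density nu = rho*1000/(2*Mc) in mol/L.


nu = rho * 1000 / (2 * Mc)
nu = 1.15 * 1000 / (2 * 13937)
nu = 1150.0 / 27874
nu = 0.0413 mol/L

0.0413 mol/L


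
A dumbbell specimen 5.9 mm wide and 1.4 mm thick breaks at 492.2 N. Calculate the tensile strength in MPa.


Area = width * thickness = 5.9 * 1.4 = 8.26 mm^2
TS = force / area = 492.2 / 8.26 = 59.59 MPa

59.59 MPa


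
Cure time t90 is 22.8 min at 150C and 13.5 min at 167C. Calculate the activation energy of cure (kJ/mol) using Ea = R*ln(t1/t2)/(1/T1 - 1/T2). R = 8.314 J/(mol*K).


T1 = 423.15 K, T2 = 440.15 K
1/T1 - 1/T2 = 9.1275e-05
ln(t1/t2) = ln(22.8/13.5) = 0.5241
Ea = 8.314 * 0.5241 / 9.1275e-05 = 47736.0143 J/mol
Ea = 47.74 kJ/mol

47.74 kJ/mol


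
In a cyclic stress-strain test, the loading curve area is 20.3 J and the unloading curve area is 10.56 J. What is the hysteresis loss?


Hysteresis loss = loading - unloading
= 20.3 - 10.56
= 9.74 J

9.74 J


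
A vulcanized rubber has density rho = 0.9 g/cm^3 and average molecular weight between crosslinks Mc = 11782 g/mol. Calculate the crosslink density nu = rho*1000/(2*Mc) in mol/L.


nu = rho * 1000 / (2 * Mc)
nu = 0.9 * 1000 / (2 * 11782)
nu = 900.0 / 23564
nu = 0.0382 mol/L

0.0382 mol/L


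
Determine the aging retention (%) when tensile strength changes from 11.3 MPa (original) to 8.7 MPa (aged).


Retention = aged / original * 100
= 8.7 / 11.3 * 100
= 77.0%

77.0%


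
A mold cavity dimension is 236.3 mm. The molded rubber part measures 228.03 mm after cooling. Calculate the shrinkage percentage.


Shrinkage = (mold - part) / mold * 100
= (236.3 - 228.03) / 236.3 * 100
= 8.27 / 236.3 * 100
= 3.5%

3.5%


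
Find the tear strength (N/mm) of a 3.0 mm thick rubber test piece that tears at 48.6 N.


Tear strength = force / thickness
= 48.6 / 3.0
= 16.2 N/mm

16.2 N/mm


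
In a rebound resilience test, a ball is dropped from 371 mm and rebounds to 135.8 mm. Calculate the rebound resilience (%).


Resilience = h_rebound / h_drop * 100
= 135.8 / 371 * 100
= 36.6%

36.6%


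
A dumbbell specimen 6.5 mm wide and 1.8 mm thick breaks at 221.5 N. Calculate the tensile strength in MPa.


Area = width * thickness = 6.5 * 1.8 = 11.7 mm^2
TS = force / area = 221.5 / 11.7 = 18.93 MPa

18.93 MPa


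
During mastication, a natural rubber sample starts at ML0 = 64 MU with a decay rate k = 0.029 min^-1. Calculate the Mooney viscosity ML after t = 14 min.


ML = ML0 * exp(-k * t)
ML = 64 * exp(-0.029 * 14)
ML = 64 * 0.6663
ML = 42.64 MU

42.64 MU


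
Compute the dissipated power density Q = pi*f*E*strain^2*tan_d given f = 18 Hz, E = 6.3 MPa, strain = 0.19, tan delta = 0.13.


Q = pi * f * E * strain^2 * tan_d
= pi * 18 * 6.3 * 0.19^2 * 0.13
= pi * 18 * 6.3 * 0.0361 * 0.13
= 1.6719

Q = 1.6719


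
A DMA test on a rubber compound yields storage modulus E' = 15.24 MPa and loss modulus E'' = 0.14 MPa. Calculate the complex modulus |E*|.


|E*| = sqrt(E'^2 + E''^2)
= sqrt(15.24^2 + 0.14^2)
= sqrt(232.2576 + 0.0196)
= 15.241 MPa

15.241 MPa


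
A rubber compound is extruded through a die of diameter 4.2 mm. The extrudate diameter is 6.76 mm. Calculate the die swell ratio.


Die swell ratio = D_extrudate / D_die
= 6.76 / 4.2
= 1.61

Die swell = 1.61


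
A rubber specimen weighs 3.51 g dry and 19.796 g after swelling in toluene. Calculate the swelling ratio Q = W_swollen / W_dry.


Q = W_swollen / W_dry
Q = 19.796 / 3.51
Q = 5.64

Q = 5.64


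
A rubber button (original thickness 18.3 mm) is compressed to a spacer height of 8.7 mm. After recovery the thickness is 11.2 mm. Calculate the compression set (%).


CS = (t0 - recovered) / (t0 - ts) * 100
= (18.3 - 11.2) / (18.3 - 8.7) * 100
= 7.1 / 9.6 * 100
= 74.0%

74.0%


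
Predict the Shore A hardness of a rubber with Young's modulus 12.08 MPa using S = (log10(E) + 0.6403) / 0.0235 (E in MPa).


log10(E) = 0.0235*S - 0.6403  =>  S = (log10(E) + 0.6403) / 0.0235
log10(12.08) = 1.082067
S = (1.082067 + 0.6403) / 0.0235 = 1.722367 / 0.0235
S = 73.3

Shore A = 73.3


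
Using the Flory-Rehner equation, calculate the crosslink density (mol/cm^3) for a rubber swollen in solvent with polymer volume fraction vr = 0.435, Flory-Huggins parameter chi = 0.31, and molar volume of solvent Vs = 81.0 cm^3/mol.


ln(1 - vr) = ln(1 - 0.435) = -0.5709
Numerator = -((-0.5709) + 0.435 + 0.31 * 0.435^2) = 0.0773
Denominator = 81.0 * (0.435^(1/3) - 0.435/2) = 43.7561
nu = 0.0773 / 43.7561 = 0.0018 mol/cm^3

0.0018 mol/cm^3


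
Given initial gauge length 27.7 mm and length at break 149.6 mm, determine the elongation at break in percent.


Elongation = (Lf - L0) / L0 * 100
= (149.6 - 27.7) / 27.7 * 100
= 121.9 / 27.7 * 100
= 440.1%

440.1%


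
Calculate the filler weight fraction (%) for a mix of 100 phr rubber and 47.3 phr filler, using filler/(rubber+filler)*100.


Filler % = filler / (rubber + filler) * 100
= 47.3 / (100 + 47.3) * 100
= 47.3 / 147.3 * 100
= 32.11%

32.11%


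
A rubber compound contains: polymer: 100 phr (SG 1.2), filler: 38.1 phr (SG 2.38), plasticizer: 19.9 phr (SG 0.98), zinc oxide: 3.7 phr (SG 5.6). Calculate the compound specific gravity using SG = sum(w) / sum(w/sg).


Sum of weights = 161.7
Volume contributions:
  polymer: 100/1.2 = 83.3333
  filler: 38.1/2.38 = 16.0084
  plasticizer: 19.9/0.98 = 20.3061
  zinc oxide: 3.7/5.6 = 0.6607
Sum of volumes = 120.3086
SG = 161.7 / 120.3086 = 1.344

SG = 1.344


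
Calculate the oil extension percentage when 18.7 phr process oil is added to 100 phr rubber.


Oil % = oil / (100 + oil) * 100
= 18.7 / (100 + 18.7) * 100
= 18.7 / 118.7 * 100
= 15.75%

15.75%


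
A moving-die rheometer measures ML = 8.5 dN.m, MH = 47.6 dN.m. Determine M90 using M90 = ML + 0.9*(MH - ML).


M90 = ML + 0.9 * (MH - ML)
M90 = 8.5 + 0.9 * (47.6 - 8.5)
M90 = 8.5 + 0.9 * 39.1
M90 = 43.69 dN.m

43.69 dN.m


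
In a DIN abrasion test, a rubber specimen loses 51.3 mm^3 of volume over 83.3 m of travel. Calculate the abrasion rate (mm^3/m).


Rate = volume_loss / distance
= 51.3 / 83.3
= 0.616 mm^3/m

0.616 mm^3/m


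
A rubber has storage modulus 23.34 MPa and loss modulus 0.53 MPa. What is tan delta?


tan delta = E'' / E'
= 0.53 / 23.34
= 0.0227

tan delta = 0.0227


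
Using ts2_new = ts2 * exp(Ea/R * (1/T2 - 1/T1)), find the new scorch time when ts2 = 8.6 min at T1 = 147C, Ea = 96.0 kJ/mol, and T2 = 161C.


Convert temperatures: T1 = 147 + 273.15 = 420.15 K, T2 = 161 + 273.15 = 434.15 K
ts2_new = 8.6 * exp(96000 / 8.314 * (1/434.15 - 1/420.15))
1/T2 - 1/T1 = -7.6751e-05
ts2_new = 3.54 min

3.54 min


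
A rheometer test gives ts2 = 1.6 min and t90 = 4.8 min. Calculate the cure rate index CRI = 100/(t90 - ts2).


CRI = 100 / (t90 - ts2)
= 100 / (4.8 - 1.6)
= 100 / 3.2
= 31.25 min^-1

31.25 min^-1


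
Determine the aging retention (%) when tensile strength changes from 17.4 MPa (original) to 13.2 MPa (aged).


Retention = aged / original * 100
= 13.2 / 17.4 * 100
= 75.9%

75.9%


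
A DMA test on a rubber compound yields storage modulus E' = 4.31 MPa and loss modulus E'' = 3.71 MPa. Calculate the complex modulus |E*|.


|E*| = sqrt(E'^2 + E''^2)
= sqrt(4.31^2 + 3.71^2)
= sqrt(18.5761 + 13.7641)
= 5.687 MPa

5.687 MPa


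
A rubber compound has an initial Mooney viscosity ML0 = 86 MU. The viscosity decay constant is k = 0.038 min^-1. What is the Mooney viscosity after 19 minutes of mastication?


ML = ML0 * exp(-k * t)
ML = 86 * exp(-0.038 * 19)
ML = 86 * 0.4858
ML = 41.78 MU

41.78 MU


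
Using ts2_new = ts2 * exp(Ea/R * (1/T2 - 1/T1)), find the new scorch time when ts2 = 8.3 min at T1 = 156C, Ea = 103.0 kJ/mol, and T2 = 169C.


Convert temperatures: T1 = 156 + 273.15 = 429.15 K, T2 = 169 + 273.15 = 442.15 K
ts2_new = 8.3 * exp(103000 / 8.314 * (1/442.15 - 1/429.15))
1/T2 - 1/T1 = -6.8512e-05
ts2_new = 3.55 min

3.55 min


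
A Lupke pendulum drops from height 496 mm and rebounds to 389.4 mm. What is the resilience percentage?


Resilience = h_rebound / h_drop * 100
= 389.4 / 496 * 100
= 78.5%

78.5%


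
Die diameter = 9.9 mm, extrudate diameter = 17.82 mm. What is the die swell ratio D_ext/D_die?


Die swell ratio = D_extrudate / D_die
= 17.82 / 9.9
= 1.8

Die swell = 1.8


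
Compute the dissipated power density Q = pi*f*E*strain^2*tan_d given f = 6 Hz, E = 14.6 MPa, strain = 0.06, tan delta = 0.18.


Q = pi * f * E * strain^2 * tan_d
= pi * 6 * 14.6 * 0.06^2 * 0.18
= pi * 6 * 14.6 * 0.0036 * 0.18
= 0.1783

Q = 0.1783


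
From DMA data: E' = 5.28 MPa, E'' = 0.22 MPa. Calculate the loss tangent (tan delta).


tan delta = E'' / E'
= 0.22 / 5.28
= 0.0417

tan delta = 0.0417


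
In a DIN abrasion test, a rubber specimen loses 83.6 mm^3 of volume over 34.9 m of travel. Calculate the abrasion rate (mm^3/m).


Rate = volume_loss / distance
= 83.6 / 34.9
= 2.395 mm^3/m

2.395 mm^3/m


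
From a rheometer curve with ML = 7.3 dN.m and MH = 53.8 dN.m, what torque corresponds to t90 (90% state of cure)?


M90 = ML + 0.9 * (MH - ML)
M90 = 7.3 + 0.9 * (53.8 - 7.3)
M90 = 7.3 + 0.9 * 46.5
M90 = 49.15 dN.m

49.15 dN.m


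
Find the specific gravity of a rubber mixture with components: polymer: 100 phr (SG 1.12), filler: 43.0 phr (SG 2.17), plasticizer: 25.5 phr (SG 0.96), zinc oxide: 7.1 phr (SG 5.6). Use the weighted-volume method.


Sum of weights = 175.6
Volume contributions:
  polymer: 100/1.12 = 89.2857
  filler: 43.0/2.17 = 19.8157
  plasticizer: 25.5/0.96 = 26.5625
  zinc oxide: 7.1/5.6 = 1.2679
Sum of volumes = 136.9317
SG = 175.6 / 136.9317 = 1.282

SG = 1.282


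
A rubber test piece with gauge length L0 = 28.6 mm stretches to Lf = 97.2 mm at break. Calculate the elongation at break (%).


Elongation = (Lf - L0) / L0 * 100
= (97.2 - 28.6) / 28.6 * 100
= 68.6 / 28.6 * 100
= 239.9%

239.9%


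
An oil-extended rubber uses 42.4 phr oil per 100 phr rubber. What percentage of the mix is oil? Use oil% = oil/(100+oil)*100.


Oil % = oil / (100 + oil) * 100
= 42.4 / (100 + 42.4) * 100
= 42.4 / 142.4 * 100
= 29.78%

29.78%


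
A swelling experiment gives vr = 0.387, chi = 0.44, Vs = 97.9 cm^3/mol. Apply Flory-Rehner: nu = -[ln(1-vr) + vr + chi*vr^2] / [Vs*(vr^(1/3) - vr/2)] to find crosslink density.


ln(1 - vr) = ln(1 - 0.387) = -0.4894
Numerator = -((-0.4894) + 0.387 + 0.44 * 0.387^2) = 0.0365
Denominator = 97.9 * (0.387^(1/3) - 0.387/2) = 52.3996
nu = 0.0365 / 52.3996 = 6.9642e-04 mol/cm^3

6.9642e-04 mol/cm^3


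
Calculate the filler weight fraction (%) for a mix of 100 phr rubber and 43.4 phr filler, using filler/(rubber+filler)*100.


Filler % = filler / (rubber + filler) * 100
= 43.4 / (100 + 43.4) * 100
= 43.4 / 143.4 * 100
= 30.26%

30.26%


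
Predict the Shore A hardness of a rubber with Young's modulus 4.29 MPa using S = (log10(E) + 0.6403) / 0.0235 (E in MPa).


log10(E) = 0.0235*S - 0.6403  =>  S = (log10(E) + 0.6403) / 0.0235
log10(4.29) = 0.632457
S = (0.632457 + 0.6403) / 0.0235 = 1.272757 / 0.0235
S = 54.2

Shore A = 54.2


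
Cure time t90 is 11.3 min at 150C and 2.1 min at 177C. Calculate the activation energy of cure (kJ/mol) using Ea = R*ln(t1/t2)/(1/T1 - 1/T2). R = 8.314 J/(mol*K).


T1 = 423.15 K, T2 = 450.15 K
1/T1 - 1/T2 = 1.4175e-04
ln(t1/t2) = ln(11.3/2.1) = 1.6829
Ea = 8.314 * 1.6829 / 1.4175e-04 = 98706.8363 J/mol
Ea = 98.71 kJ/mol

98.71 kJ/mol


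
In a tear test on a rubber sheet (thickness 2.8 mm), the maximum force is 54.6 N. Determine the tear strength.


Tear strength = force / thickness
= 54.6 / 2.8
= 19.5 N/mm

19.5 N/mm


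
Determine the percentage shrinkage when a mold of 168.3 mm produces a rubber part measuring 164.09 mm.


Shrinkage = (mold - part) / mold * 100
= (168.3 - 164.09) / 168.3 * 100
= 4.21 / 168.3 * 100
= 2.5%

2.5%


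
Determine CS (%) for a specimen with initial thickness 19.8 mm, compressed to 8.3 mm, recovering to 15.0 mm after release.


CS = (t0 - recovered) / (t0 - ts) * 100
= (19.8 - 15.0) / (19.8 - 8.3) * 100
= 4.8 / 11.5 * 100
= 41.7%

41.7%


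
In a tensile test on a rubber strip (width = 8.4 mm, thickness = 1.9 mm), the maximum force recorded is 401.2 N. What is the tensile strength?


Area = width * thickness = 8.4 * 1.9 = 15.96 mm^2
TS = force / area = 401.2 / 15.96 = 25.14 MPa

25.14 MPa


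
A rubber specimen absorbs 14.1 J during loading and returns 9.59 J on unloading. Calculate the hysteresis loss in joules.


Hysteresis loss = loading - unloading
= 14.1 - 9.59
= 4.51 J

4.51 J


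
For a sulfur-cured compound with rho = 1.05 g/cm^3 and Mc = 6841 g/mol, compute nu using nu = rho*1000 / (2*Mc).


nu = rho * 1000 / (2 * Mc)
nu = 1.05 * 1000 / (2 * 6841)
nu = 1050.0 / 13682
nu = 0.0767 mol/L

0.0767 mol/L


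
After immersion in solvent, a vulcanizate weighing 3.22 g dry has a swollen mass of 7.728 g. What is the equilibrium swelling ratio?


Q = W_swollen / W_dry
Q = 7.728 / 3.22
Q = 2.4

Q = 2.4
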